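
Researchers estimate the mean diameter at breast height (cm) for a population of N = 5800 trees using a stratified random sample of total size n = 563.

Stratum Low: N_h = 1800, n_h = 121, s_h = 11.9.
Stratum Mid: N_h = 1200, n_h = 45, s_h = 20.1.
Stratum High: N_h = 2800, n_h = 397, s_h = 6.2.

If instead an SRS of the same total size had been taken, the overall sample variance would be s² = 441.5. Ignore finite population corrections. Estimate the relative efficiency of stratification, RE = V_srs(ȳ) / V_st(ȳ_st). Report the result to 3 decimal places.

V̂(ȳ_st) = Σ W_h² s_h²/n_h, with W_h = N_h/N and N = 5800:
  stratum Low: (1800/5800)²·11.9²/121 = 0.112719
  stratum Mid: (1200/5800)²·20.1²/45 = 0.384314
  stratum High: (2800/5800)²·6.2²/397 = 0.0225659
V_st = 0.519599
V_srs = s²/n = 441.5/563 = 0.784192
Relative efficiency = V_srs / V_st = 0.784192/0.519599 = 1.5092

RE ≈ 1.509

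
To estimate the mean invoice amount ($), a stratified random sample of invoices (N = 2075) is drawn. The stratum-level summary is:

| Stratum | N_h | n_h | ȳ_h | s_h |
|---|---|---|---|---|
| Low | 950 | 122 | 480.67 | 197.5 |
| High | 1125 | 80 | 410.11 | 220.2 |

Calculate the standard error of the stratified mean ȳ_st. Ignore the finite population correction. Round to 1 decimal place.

V̂(ȳ_st) = Σ W_h² s_h²/n_h, with W_h = N_h/N and N = 2075:
  stratum Low: (950/2075)²·197.5²/122 = 67.0171
  stratum High: (1125/2075)²·220.2²/80 = 178.161
V̂(ȳ_st) = 245.178
SE(ȳ_st) = √245.178 = 15.6582

SE(ȳ_st) ≈ 15.7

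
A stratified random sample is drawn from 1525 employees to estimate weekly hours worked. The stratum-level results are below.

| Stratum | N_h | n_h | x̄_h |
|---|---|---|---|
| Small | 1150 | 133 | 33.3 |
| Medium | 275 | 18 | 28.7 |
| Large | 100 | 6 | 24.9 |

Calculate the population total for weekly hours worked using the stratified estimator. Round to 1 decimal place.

τ̂_st = Σ N_h x̄_h = 1150·33.3 + 275·28.7 + 100·24.9 = 48677.5

τ̂_st ≈ 48677.5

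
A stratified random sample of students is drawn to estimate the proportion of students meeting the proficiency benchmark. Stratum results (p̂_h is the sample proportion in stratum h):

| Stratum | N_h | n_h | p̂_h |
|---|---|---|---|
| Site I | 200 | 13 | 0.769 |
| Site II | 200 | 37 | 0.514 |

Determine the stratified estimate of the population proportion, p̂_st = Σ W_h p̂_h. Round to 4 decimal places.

p̂_st ≈ 0.6415

N = 400; stratum weights W_h = N_h/N.
p̂_st = Σ W_h p̂_h = (200·0.769 + 200·0.514)/400 = 0.64150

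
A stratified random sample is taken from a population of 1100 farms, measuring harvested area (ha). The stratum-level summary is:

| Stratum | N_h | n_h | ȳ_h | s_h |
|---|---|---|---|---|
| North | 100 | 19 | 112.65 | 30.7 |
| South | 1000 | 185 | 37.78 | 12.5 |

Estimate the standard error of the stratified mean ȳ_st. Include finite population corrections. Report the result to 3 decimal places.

SE(ȳ_st) ≈ 0.949

V̂(ȳ_st) = Σ W_h² (1 − n_h/N_h) s_h²/n_h, with W_h = N_h/N and N = 1100:
  stratum North: (100/1100)²·(1 − 19/100)·30.7²/19 = 0.332065
  stratum South: (1000/1100)²·(1 − 185/1000)·12.5²/185 = 0.56888
V̂(ȳ_st) = 0.900945
SE(ȳ_st) = √0.900945 = 0.949181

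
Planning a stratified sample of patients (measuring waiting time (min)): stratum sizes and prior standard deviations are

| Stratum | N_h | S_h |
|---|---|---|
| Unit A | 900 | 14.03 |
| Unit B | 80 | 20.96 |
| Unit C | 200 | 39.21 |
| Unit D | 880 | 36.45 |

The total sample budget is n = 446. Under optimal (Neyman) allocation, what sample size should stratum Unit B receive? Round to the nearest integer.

14

Neyman allocation: n_h = n · N_h S_h / Σ N_i S_i, with n = 446.
  stratum Unit A: N_h·S_h = 900·14.03 = 12627.00
  stratum Unit B: N_h·S_h = 80·20.96 = 1676.80
  stratum Unit C: N_h·S_h = 200·39.21 = 7842.00
  stratum Unit D: N_h·S_h = 880·36.45 = 32076.00
Σ N_h S_h = 54221.80
n for stratum Unit B = 446·1676.80/54221.80 = 13.792 → 14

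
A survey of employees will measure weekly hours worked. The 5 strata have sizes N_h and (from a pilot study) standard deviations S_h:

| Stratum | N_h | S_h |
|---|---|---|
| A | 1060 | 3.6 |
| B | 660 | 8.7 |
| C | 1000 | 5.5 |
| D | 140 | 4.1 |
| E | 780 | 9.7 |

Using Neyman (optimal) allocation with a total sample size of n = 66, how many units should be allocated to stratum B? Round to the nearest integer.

Neyman allocation: n_h = n · N_h S_h / Σ N_i S_i, with n = 66.
  stratum A: N_h·S_h = 1060·3.6 = 3816.00
  stratum B: N_h·S_h = 660·8.7 = 5742.00
  stratum C: N_h·S_h = 1000·5.5 = 5500.00
  stratum D: N_h·S_h = 140·4.1 = 574.00
  stratum E: N_h·S_h = 780·9.7 = 7566.00
Σ N_h S_h = 23198.00
n for stratum B = 66·5742.00/23198.00 = 16.336 → 16

16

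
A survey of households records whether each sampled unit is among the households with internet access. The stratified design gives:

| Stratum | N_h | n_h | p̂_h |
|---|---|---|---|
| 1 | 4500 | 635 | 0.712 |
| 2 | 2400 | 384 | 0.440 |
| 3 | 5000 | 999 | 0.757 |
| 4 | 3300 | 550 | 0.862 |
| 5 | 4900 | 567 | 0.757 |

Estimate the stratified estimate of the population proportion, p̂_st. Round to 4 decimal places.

N = 20100; stratum weights W_h = N_h/N.
p̂_st = Σ W_h p̂_h = (4500·0.712 + 2400·0.440 + 5000·0.757 + 3300·0.862 + 4900·0.757)/20100 = 0.72631

p̂_st ≈ 0.7263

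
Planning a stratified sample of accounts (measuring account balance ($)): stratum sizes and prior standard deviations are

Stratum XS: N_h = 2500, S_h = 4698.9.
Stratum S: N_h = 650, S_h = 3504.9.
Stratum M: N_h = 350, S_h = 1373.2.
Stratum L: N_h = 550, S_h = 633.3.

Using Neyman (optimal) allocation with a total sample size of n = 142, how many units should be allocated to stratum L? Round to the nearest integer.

Neyman allocation: n_h = n · N_h S_h / Σ N_i S_i, with n = 142.
  stratum XS: N_h·S_h = 2500·4698.9 = 11747250.00
  stratum S: N_h·S_h = 650·3504.9 = 2278185.00
  stratum M: N_h·S_h = 350·1373.2 = 480620.00
  stratum L: N_h·S_h = 550·633.3 = 348315.00
Σ N_h S_h = 14854370.00
n for stratum L = 142·348315.00/14854370.00 = 3.330 → 3

3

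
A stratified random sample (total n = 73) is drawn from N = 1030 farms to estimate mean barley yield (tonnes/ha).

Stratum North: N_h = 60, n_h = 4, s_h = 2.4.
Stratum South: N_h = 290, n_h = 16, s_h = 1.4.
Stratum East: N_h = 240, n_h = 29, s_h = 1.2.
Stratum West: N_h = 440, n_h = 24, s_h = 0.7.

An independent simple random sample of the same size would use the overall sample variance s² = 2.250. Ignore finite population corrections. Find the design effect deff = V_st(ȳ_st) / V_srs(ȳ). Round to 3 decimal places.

V̂(ȳ_st) = Σ W_h² s_h²/n_h, with W_h = N_h/N and N = 1030:
  stratum North: (60/1030)²·2.4²/4 = 0.00488642
  stratum South: (290/1030)²·1.4²/16 = 0.00971086
  stratum East: (240/1030)²·1.2²/29 = 0.00269595
  stratum West: (440/1030)²·0.7²/24 = 0.00372577
V_st = 0.021019
V_srs = s²/n = 2.250/73 = 0.0308219
deff = V_st / V_srs = 0.021019/0.0308219 = 0.6819

deff ≈ 0.682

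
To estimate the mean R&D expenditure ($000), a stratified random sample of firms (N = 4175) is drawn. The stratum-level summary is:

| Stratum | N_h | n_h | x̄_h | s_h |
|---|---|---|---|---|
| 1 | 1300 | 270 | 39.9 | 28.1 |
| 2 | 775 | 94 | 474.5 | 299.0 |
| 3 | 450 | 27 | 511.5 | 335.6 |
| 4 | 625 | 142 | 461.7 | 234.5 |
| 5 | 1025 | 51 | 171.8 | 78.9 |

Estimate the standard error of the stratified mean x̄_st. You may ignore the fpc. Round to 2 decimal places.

SE(x̄_st) ≈ 9.88

V̂(x̄_st) = Σ W_h² s_h²/n_h, with W_h = N_h/N and N = 4175:
  stratum 1: (1300/4175)²·28.1²/270 = 0.283545
  stratum 2: (775/4175)²·299.0²/94 = 32.7722
  stratum 3: (450/4175)²·335.6²/27 = 48.461
  stratum 4: (625/4175)²·234.5²/142 = 8.6785
  stratum 5: (1025/4175)²·78.9²/51 = 7.3573
V̂(x̄_st) = 97.5525
SE(x̄_st) = √97.5525 = 9.87687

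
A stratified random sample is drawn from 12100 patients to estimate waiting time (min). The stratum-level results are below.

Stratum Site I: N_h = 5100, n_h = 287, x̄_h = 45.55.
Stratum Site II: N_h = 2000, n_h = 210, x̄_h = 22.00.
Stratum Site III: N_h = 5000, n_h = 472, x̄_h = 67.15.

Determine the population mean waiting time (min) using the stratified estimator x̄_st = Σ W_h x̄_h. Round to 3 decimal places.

x̄_st ≈ 50.583

N = Σ N_h = 12100. Stratum weights W_h = N_h/N.
x̄_st = (5100·45.55 + 2000·22.00 + 5000·67.15) / 12100 = 50.58306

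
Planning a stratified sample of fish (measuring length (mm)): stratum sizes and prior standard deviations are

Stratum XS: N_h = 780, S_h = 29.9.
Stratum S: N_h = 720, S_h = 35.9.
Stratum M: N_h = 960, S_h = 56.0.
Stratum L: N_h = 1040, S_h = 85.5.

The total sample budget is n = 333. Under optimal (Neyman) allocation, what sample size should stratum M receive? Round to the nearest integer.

93

Neyman allocation: n_h = n · N_h S_h / Σ N_i S_i, with n = 333.
  stratum XS: N_h·S_h = 780·29.9 = 23322.00
  stratum S: N_h·S_h = 720·35.9 = 25848.00
  stratum M: N_h·S_h = 960·56.0 = 53760.00
  stratum L: N_h·S_h = 1040·85.5 = 88920.00
Σ N_h S_h = 191850.00
n for stratum M = 333·53760.00/191850.00 = 93.313 → 93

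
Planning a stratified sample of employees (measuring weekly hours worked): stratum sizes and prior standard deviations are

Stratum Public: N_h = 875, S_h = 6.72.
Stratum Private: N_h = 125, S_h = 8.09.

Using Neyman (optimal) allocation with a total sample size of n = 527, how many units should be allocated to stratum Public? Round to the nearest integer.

Neyman allocation: n_h = n · N_h S_h / Σ N_i S_i, with n = 527.
  stratum Public: N_h·S_h = 875·6.72 = 5880.00
  stratum Private: N_h·S_h = 125·8.09 = 1011.25
Σ N_h S_h = 6891.25
n for stratum Public = 527·5880.00/6891.25 = 449.666 → 450

450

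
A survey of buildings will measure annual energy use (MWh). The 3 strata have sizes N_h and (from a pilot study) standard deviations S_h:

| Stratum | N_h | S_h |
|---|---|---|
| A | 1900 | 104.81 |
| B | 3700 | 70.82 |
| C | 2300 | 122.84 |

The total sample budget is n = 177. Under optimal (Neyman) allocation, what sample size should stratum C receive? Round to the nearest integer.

67

Neyman allocation: n_h = n · N_h S_h / Σ N_i S_i, with n = 177.
  stratum A: N_h·S_h = 1900·104.81 = 199139.00
  stratum B: N_h·S_h = 3700·70.82 = 262034.00
  stratum C: N_h·S_h = 2300·122.84 = 282532.00
Σ N_h S_h = 743705.00
n for stratum C = 177·282532.00/743705.00 = 67.242 → 67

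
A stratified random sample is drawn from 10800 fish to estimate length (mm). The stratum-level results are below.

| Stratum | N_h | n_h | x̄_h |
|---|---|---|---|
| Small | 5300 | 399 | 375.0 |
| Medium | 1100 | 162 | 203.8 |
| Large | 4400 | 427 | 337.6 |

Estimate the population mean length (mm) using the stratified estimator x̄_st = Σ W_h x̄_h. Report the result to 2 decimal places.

N = Σ N_h = 10800. Stratum weights W_h = N_h/N.
x̄_st = (5300·375.0 + 1100·203.8 + 4400·337.6) / 10800 = 342.3259

x̄_st ≈ 342.33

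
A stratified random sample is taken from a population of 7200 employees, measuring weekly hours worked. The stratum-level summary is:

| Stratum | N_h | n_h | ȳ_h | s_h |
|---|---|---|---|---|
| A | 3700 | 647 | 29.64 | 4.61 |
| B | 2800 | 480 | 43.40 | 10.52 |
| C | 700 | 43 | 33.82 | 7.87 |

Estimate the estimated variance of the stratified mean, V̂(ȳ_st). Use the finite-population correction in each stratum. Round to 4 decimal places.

V̂(ȳ_st) ≈ 0.0488

V̂(ȳ_st) = Σ W_h² (1 − n_h/N_h) s_h²/n_h, with W_h = N_h/N and N = 7200:
  stratum A: (3700/7200)²·(1 − 647/3700)·4.61²/647 = 0.0071575
  stratum B: (2800/7200)²·(1 − 480/2800)·10.52²/480 = 0.0288916
  stratum C: (700/7200)²·(1 − 43/700)·7.87²/43 = 0.0127785
V̂(ȳ_st) = 0.0488276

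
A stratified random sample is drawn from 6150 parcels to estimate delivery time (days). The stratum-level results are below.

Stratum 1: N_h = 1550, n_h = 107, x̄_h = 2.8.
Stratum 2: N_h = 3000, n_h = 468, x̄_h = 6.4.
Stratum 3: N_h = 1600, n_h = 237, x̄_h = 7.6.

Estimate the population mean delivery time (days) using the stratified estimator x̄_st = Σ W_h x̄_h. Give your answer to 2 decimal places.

N = Σ N_h = 6150. Stratum weights W_h = N_h/N.
x̄_st = (1550·2.8 + 3000·6.4 + 1600·7.6) / 6150 = 5.8049

x̄_st ≈ 5.80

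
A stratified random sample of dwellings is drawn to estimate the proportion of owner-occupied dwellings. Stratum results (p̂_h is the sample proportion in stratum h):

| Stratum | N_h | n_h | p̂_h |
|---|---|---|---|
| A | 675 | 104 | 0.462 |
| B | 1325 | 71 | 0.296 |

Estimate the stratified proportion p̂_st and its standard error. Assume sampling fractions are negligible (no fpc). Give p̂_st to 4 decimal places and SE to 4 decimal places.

p̂_st ≈ 0.3520, SE ≈ 0.0398

N = 2000; stratum weights W_h = N_h/N.
p̂_st = Σ W_h p̂_h = (675·0.462 + 1325·0.296)/2000 = 0.35202
V̂(p̂_st) = Σ W_h² p̂_h(1−p̂_h)/(n_h−1):
  stratum A: (675/2000)²·0.462·0.538/103 = 0.000274875
  stratum B: (1325/2000)²·0.296·0.704/70 = 0.00130659
V̂(p̂_st) = 0.00158146; SE = √V̂ = 0.0397676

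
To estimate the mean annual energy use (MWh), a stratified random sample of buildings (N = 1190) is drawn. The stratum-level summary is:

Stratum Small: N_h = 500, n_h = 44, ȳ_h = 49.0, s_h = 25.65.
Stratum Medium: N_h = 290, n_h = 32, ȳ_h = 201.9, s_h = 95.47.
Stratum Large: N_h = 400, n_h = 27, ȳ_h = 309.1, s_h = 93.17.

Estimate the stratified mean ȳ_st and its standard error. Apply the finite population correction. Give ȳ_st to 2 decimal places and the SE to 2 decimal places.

ȳ_st = Σ W_h ȳ_h = (500·49.0 + 290·201.9 + 400·309.1)/1190 = 173.68992
V̂(ȳ_st) = Σ W_h² (1 − n_h/N_h) s_h²/n_h, with W_h = N_h/N and N = 1190:
  stratum Small: (500/1190)²·(1 − 44/500)·25.65²/44 = 2.40748
  stratum Medium: (290/1190)²·(1 − 32/290)·95.47²/32 = 15.049
  stratum Large: (400/1190)²·(1 − 27/400)·93.17²/27 = 33.8738
V̂(ȳ_st) = 51.3302
SE(ȳ_st) = √51.3302 = 7.16451

ȳ_st ≈ 173.69, SE ≈ 7.16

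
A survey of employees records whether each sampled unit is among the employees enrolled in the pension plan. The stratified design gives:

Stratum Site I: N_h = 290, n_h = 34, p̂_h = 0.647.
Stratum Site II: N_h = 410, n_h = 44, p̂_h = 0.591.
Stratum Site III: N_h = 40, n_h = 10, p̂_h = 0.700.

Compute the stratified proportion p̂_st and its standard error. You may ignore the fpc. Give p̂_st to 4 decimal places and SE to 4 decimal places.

p̂_st ≈ 0.6188, SE ≈ 0.0534

N = 740; stratum weights W_h = N_h/N.
p̂_st = Σ W_h p̂_h = (290·0.647 + 410·0.591 + 40·0.700)/740 = 0.61884
V̂(p̂_st) = Σ W_h² p̂_h(1−p̂_h)/(n_h−1):
  stratum Site I: (290/740)²·0.647·0.353/33 = 0.00106291
  stratum Site II: (410/740)²·0.591·0.409/43 = 0.00172563
  stratum Site III: (40/740)²·0.700·0.300/9 = 6.81763e-05
V̂(p̂_st) = 0.00285671; SE = √V̂ = 0.0534482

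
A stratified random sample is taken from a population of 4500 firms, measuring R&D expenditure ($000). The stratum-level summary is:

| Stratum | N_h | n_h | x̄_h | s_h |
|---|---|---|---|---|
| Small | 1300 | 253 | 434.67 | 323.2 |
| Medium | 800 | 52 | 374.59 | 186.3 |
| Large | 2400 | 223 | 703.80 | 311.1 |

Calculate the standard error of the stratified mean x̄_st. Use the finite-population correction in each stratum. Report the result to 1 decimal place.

SE(x̄_st) ≈ 12.6

V̂(x̄_st) = Σ W_h² (1 − n_h/N_h) s_h²/n_h, with W_h = N_h/N and N = 4500:
  stratum Small: (1300/4500)²·(1 − 253/1300)·323.2²/253 = 27.7515
  stratum Medium: (800/4500)²·(1 − 52/800)·186.3²/52 = 19.7237
  stratum Large: (2400/4500)²·(1 − 223/2400)·311.1²/223 = 111.98
V̂(x̄_st) = 159.455
SE(x̄_st) = √159.455 = 12.6276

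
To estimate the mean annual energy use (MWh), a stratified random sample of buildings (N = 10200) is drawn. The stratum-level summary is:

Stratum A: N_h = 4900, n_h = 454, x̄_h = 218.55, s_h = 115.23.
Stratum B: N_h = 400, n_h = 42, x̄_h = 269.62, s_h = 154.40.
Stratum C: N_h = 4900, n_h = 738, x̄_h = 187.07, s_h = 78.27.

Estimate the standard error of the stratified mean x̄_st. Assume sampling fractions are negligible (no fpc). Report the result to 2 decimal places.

SE(x̄_st) ≈ 3.09

V̂(x̄_st) = Σ W_h² s_h²/n_h, with W_h = N_h/N and N = 10200:
  stratum A: (4900/10200)²·115.23²/454 = 6.74943
  stratum B: (400/10200)²·154.40²/42 = 0.872901
  stratum C: (4900/10200)²·78.27²/738 = 1.91569
V̂(x̄_st) = 9.53802
SE(x̄_st) = √9.53802 = 3.08837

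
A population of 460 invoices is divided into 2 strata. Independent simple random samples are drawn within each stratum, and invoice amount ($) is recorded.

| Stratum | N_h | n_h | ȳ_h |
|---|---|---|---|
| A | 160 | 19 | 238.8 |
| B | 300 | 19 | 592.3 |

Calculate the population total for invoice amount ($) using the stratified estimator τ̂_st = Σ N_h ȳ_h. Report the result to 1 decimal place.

τ̂_st = Σ N_h ȳ_h = 160·238.8 + 300·592.3 = 215898.0

τ̂_st ≈ 215898.0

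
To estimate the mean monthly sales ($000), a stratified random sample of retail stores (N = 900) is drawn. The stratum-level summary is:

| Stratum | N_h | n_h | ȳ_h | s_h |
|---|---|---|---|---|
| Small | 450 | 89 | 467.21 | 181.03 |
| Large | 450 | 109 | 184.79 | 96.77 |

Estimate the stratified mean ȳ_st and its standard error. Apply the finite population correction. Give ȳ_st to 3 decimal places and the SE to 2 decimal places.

ȳ_st ≈ 326.000, SE ≈ 9.49

ȳ_st = Σ W_h ȳ_h = (450·467.21 + 450·184.79)/900 = 326.00000
V̂(ȳ_st) = Σ W_h² (1 − n_h/N_h) s_h²/n_h, with W_h = N_h/N and N = 900:
  stratum Small: (450/900)²·(1 − 89/450)·181.03²/89 = 73.8492
  stratum Large: (450/900)²·(1 − 109/450)·96.77²/109 = 16.2756
V̂(ȳ_st) = 90.1248
SE(ȳ_st) = √90.1248 = 9.49341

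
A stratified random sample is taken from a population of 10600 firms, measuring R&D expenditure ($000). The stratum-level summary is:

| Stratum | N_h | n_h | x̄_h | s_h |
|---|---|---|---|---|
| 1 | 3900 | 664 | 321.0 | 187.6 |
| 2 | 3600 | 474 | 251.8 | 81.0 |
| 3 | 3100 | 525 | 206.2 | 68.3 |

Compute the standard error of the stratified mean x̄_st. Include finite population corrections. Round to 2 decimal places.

V̂(x̄_st) = Σ W_h² (1 − n_h/N_h) s_h²/n_h, with W_h = N_h/N and N = 10600:
  stratum 1: (3900/10600)²·(1 − 664/3900)·187.6²/664 = 5.95332
  stratum 2: (3600/10600)²·(1 − 474/3600)·81.0²/474 = 1.38635
  stratum 3: (3100/10600)²·(1 − 525/3100)·68.3²/525 = 0.631261
V̂(x̄_st) = 7.97092
SE(x̄_st) = √7.97092 = 2.82328

SE(x̄_st) ≈ 2.82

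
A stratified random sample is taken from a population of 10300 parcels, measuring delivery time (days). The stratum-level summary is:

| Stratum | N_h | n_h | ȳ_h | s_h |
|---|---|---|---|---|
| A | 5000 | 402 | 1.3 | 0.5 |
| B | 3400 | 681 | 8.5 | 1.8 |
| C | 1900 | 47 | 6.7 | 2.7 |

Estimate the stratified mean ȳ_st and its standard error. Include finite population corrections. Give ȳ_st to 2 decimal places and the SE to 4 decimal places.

ȳ_st = Σ W_h ȳ_h = (5000·1.3 + 3400·8.5 + 1900·6.7)/10300 = 4.67282
V̂(ȳ_st) = Σ W_h² (1 − n_h/N_h) s_h²/n_h, with W_h = N_h/N and N = 10300:
  stratum A: (5000/10300)²·(1 − 402/5000)·0.5²/402 = 0.000134765
  stratum B: (3400/10300)²·(1 − 681/3400)·1.8²/681 = 0.000414583
  stratum C: (1900/10300)²·(1 − 47/1900)·2.7²/47 = 0.00514736
V̂(ȳ_st) = 0.0056967
SE(ȳ_st) = √0.0056967 = 0.0754765

ȳ_st ≈ 4.67, SE ≈ 0.0755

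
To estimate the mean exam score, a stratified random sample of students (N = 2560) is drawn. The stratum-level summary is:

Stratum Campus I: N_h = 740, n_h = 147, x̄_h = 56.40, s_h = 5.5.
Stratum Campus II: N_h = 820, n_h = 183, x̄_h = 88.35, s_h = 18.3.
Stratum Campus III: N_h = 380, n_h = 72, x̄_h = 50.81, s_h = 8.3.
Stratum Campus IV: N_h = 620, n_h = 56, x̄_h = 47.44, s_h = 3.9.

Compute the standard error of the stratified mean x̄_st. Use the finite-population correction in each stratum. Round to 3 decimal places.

SE(x̄_st) ≈ 0.437

V̂(x̄_st) = Σ W_h² (1 − n_h/N_h) s_h²/n_h, with W_h = N_h/N and N = 2560:
  stratum Campus I: (740/2560)²·(1 − 147/740)·5.5²/147 = 0.0137789
  stratum Campus II: (820/2560)²·(1 − 183/820)·18.3²/183 = 0.145856
  stratum Campus III: (380/2560)²·(1 − 72/380)·8.3²/72 = 0.0170875
  stratum Campus IV: (620/2560)²·(1 − 56/620)·3.9²/56 = 0.0144921
V̂(x̄_st) = 0.191215
SE(x̄_st) = √0.191215 = 0.437281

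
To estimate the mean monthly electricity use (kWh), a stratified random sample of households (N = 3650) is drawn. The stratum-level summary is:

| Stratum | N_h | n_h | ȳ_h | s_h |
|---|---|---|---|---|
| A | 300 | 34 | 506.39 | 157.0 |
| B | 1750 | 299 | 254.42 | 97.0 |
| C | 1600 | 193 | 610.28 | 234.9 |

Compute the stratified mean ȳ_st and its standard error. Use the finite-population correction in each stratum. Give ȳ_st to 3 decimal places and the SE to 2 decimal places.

ȳ_st ≈ 431.123, SE ≈ 7.66

ȳ_st = Σ W_h ȳ_h = (300·506.39 + 1750·254.42 + 1600·610.28)/3650 = 431.12329
V̂(ȳ_st) = Σ W_h² (1 − n_h/N_h) s_h²/n_h, with W_h = N_h/N and N = 3650:
  stratum A: (300/3650)²·(1 − 34/300)·157.0²/34 = 4.34248
  stratum B: (1750/3650)²·(1 − 299/1750)·97.0²/299 = 5.9978
  stratum C: (1600/3650)²·(1 − 193/1600)·234.9²/193 = 48.31
V̂(ȳ_st) = 58.6503
SE(ȳ_st) = √58.6503 = 7.65835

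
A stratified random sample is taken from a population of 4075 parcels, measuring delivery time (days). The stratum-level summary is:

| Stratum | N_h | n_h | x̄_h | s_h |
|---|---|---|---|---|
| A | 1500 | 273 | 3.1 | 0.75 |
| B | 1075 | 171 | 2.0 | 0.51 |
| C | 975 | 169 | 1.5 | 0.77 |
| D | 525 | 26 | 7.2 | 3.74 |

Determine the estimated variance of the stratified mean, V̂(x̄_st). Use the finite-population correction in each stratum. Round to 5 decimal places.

V̂(x̄_st) ≈ 0.00897

V̂(x̄_st) = Σ W_h² (1 − n_h/N_h) s_h²/n_h, with W_h = N_h/N and N = 4075:
  stratum A: (1500/4075)²·(1 − 273/1500)·0.75²/273 = 0.000228371
  stratum B: (1075/4075)²·(1 − 171/1075)·0.51²/171 = 8.90156e-05
  stratum C: (975/4075)²·(1 − 169/975)·0.77²/169 = 0.000166027
  stratum D: (525/4075)²·(1 − 26/525)·3.74²/26 = 0.0084874
V̂(x̄_st) = 0.00897081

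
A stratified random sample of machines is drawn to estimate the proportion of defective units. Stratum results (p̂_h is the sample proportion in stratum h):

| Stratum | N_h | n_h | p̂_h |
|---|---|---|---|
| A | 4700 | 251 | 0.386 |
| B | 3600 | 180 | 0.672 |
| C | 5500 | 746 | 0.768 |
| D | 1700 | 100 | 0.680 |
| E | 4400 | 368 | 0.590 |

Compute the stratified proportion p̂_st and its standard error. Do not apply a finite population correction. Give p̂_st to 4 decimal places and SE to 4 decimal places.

N = 19900; stratum weights W_h = N_h/N.
p̂_st = Σ W_h p̂_h = (4700·0.386 + 3600·0.672 + 5500·0.768 + 1700·0.680 + 4400·0.590)/19900 = 0.61354
V̂(p̂_st) = Σ W_h² p̂_h(1−p̂_h)/(n_h−1):
  stratum A: (4700/19900)²·0.386·0.614/250 = 5.28817e-05
  stratum B: (3600/19900)²·0.672·0.328/179 = 4.02985e-05
  stratum C: (5500/19900)²·0.768·0.232/745 = 1.82689e-05
  stratum D: (1700/19900)²·0.680·0.320/99 = 1.60404e-05
  stratum E: (4400/19900)²·0.590·0.410/367 = 3.22232e-05
V̂(p̂_st) = 0.000159713; SE = √V̂ = 0.0126377

p̂_st ≈ 0.6135, SE ≈ 0.0126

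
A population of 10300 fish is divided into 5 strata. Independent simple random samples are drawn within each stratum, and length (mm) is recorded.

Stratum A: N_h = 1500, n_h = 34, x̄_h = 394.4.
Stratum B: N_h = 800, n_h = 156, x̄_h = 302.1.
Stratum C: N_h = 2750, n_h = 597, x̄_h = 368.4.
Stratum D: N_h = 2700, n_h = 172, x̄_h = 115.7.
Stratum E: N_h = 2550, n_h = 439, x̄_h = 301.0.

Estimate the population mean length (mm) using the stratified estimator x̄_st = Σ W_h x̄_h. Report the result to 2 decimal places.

N = Σ N_h = 10300. Stratum weights W_h = N_h/N.
x̄_st = (1500·394.4 + 800·302.1 + 2750·368.4 + 2700·115.7 + 2550·301.0) / 10300 = 284.1087

x̄_st ≈ 284.11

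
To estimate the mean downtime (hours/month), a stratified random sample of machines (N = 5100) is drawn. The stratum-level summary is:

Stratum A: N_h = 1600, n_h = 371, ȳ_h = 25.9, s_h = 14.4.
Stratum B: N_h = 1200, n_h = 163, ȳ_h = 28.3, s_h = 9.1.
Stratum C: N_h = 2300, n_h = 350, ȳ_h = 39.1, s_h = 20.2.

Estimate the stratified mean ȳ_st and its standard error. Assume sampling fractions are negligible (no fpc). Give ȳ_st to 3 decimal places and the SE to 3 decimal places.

ȳ_st ≈ 32.418, SE ≈ 0.566

ȳ_st = Σ W_h ȳ_h = (1600·25.9 + 1200·28.3 + 2300·39.1)/5100 = 32.41765
V̂(ȳ_st) = Σ W_h² s_h²/n_h, with W_h = N_h/N and N = 5100:
  stratum A: (1600/5100)²·14.4²/371 = 0.0550111
  stratum B: (1200/5100)²·9.1²/163 = 0.0281266
  stratum C: (2300/5100)²·20.2²/350 = 0.23711
V̂(ȳ_st) = 0.320248
SE(ȳ_st) = √0.320248 = 0.565904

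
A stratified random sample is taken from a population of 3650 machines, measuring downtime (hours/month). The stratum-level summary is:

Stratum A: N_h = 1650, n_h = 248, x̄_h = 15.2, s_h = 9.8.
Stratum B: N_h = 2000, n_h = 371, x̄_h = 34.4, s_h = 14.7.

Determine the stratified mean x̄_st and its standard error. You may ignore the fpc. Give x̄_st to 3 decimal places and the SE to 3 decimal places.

x̄_st = Σ W_h x̄_h = (1650·15.2 + 2000·34.4)/3650 = 25.72055
V̂(x̄_st) = Σ W_h² s_h²/n_h, with W_h = N_h/N and N = 3650:
  stratum A: (1650/3650)²·9.8²/248 = 0.0791376
  stratum B: (2000/3650)²·14.7²/371 = 0.174878
V̂(x̄_st) = 0.254015
SE(x̄_st) = √0.254015 = 0.503999

x̄_st ≈ 25.721, SE ≈ 0.504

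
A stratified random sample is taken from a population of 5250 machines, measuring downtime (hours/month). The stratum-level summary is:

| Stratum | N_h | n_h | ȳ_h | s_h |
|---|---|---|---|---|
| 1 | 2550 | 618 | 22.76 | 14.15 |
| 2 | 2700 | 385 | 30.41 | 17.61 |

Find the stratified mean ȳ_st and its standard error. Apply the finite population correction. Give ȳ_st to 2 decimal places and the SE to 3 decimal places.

ȳ_st ≈ 26.69, SE ≈ 0.490

ȳ_st = Σ W_h ȳ_h = (2550·22.76 + 2700·30.41)/5250 = 26.69429
V̂(ȳ_st) = Σ W_h² (1 − n_h/N_h) s_h²/n_h, with W_h = N_h/N and N = 5250:
  stratum 1: (2550/5250)²·(1 − 618/2550)·14.15²/618 = 0.0579099
  stratum 2: (2700/5250)²·(1 − 385/2700)·17.61²/385 = 0.182664
V̂(ȳ_st) = 0.240574
SE(ȳ_st) = √0.240574 = 0.490484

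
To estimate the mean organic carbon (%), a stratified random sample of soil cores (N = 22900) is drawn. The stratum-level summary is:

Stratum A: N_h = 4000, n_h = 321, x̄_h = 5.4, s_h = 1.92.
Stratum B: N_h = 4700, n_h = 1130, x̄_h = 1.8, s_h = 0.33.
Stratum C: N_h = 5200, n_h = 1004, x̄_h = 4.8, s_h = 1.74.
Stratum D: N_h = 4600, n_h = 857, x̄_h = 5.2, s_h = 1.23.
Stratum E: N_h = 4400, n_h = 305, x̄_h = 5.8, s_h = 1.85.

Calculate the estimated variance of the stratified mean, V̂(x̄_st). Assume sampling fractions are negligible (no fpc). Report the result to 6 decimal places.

V̂(x̄_st) = Σ W_h² s_h²/n_h, with W_h = N_h/N and N = 22900:
  stratum A: (4000/22900)²·1.92²/321 = 0.000350386
  stratum B: (4700/22900)²·0.33²/1130 = 4.05952e-06
  stratum C: (5200/22900)²·1.74²/1004 = 0.000155489
  stratum D: (4600/22900)²·1.23²/857 = 7.12318e-05
  stratum E: (4400/22900)²·1.85²/305 = 0.000414265
V̂(x̄_st) = 0.000995431

V̂(x̄_st) ≈ 0.000995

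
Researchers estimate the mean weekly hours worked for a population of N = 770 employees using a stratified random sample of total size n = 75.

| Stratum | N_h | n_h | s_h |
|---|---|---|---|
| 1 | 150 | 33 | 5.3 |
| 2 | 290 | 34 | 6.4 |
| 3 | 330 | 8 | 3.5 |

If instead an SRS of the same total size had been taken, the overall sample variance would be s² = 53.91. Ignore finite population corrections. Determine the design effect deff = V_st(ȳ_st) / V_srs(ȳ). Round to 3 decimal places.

V̂(ȳ_st) = Σ W_h² s_h²/n_h, with W_h = N_h/N and N = 770:
  stratum 1: (150/770)²·5.3²/33 = 0.0323027
  stratum 2: (290/770)²·6.4²/34 = 0.170882
  stratum 3: (330/770)²·3.5²/8 = 0.28125
V_st = 0.484434
V_srs = s²/n = 53.91/75 = 0.7188
deff = V_st / V_srs = 0.484434/0.7188 = 0.6739

deff ≈ 0.674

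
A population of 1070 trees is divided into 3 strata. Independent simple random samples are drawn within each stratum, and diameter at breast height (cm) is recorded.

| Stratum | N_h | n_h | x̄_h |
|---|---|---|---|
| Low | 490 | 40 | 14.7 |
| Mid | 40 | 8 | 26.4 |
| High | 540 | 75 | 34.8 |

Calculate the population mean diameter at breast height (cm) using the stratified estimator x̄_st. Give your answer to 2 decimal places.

N = Σ N_h = 1070. Stratum weights W_h = N_h/N.
x̄_st = (490·14.7 + 40·26.4 + 540·34.8) / 1070 = 25.2813

x̄_st ≈ 25.28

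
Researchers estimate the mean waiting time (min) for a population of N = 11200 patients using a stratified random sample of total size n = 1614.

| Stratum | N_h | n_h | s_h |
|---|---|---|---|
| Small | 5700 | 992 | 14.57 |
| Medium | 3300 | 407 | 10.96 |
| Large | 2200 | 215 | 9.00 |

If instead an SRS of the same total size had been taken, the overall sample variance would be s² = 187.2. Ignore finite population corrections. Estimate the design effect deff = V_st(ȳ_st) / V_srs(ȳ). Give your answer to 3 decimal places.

deff ≈ 0.824

V̂(ȳ_st) = Σ W_h² s_h²/n_h, with W_h = N_h/N and N = 11200:
  stratum Small: (5700/11200)²·14.57²/992 = 0.055427
  stratum Medium: (3300/11200)²·10.96²/407 = 0.0256223
  stratum Large: (2200/11200)²·9.00²/215 = 0.0145364
V_st = 0.0955857
V_srs = s²/n = 187.2/1614 = 0.115985
deff = V_st / V_srs = 0.0955857/0.115985 = 0.8241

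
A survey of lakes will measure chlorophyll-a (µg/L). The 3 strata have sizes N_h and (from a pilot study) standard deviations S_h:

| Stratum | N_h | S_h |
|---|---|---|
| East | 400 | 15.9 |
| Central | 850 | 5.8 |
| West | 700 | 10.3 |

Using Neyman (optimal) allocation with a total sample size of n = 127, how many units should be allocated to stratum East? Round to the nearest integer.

44

Neyman allocation: n_h = n · N_h S_h / Σ N_i S_i, with n = 127.
  stratum East: N_h·S_h = 400·15.9 = 6360.00
  stratum Central: N_h·S_h = 850·5.8 = 4930.00
  stratum West: N_h·S_h = 700·10.3 = 7210.00
Σ N_h S_h = 18500.00
n for stratum East = 127·6360.00/18500.00 = 43.661 → 44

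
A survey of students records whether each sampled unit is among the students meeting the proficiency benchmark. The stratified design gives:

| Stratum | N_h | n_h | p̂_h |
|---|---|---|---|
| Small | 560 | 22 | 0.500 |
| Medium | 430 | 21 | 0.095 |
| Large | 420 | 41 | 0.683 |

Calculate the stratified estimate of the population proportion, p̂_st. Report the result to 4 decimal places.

N = 1410; stratum weights W_h = N_h/N.
p̂_st = Σ W_h p̂_h = (560·0.500 + 430·0.095 + 420·0.683)/1410 = 0.43100

p̂_st ≈ 0.4310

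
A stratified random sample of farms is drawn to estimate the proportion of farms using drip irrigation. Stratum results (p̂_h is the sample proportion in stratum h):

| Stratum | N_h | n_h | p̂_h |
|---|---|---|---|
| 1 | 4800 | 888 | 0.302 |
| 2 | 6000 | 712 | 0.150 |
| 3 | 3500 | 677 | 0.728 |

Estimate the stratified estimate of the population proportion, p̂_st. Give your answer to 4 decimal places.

N = 14300; stratum weights W_h = N_h/N.
p̂_st = Σ W_h p̂_h = (4800·0.302 + 6000·0.150 + 3500·0.728)/14300 = 0.34249

p̂_st ≈ 0.3425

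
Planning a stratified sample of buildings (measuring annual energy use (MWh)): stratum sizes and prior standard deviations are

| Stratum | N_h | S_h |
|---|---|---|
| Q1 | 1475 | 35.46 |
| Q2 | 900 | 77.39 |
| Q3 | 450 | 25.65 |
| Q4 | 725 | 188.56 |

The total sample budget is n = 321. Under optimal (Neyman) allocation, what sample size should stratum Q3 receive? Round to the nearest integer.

Neyman allocation: n_h = n · N_h S_h / Σ N_i S_i, with n = 321.
  stratum Q1: N_h·S_h = 1475·35.46 = 52303.50
  stratum Q2: N_h·S_h = 900·77.39 = 69651.00
  stratum Q3: N_h·S_h = 450·25.65 = 11542.50
  stratum Q4: N_h·S_h = 725·188.56 = 136706.00
Σ N_h S_h = 270203.00
n for stratum Q3 = 321·11542.50/270203.00 = 13.712 → 14

14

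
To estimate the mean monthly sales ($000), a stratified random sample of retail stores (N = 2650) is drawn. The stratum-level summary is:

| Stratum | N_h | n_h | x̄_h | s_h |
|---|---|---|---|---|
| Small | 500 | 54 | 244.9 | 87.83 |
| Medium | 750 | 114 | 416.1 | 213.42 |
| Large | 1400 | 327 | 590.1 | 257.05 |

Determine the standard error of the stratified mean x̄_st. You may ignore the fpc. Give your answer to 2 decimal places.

V̂(x̄_st) = Σ W_h² s_h²/n_h, with W_h = N_h/N and N = 2650:
  stratum Small: (500/2650)²·87.83²/54 = 5.08558
  stratum Medium: (750/2650)²·213.42²/114 = 32.0034
  stratum Large: (1400/2650)²·257.05²/327 = 56.3965
V̂(x̄_st) = 93.4854
SE(x̄_st) = √93.4854 = 9.66879

SE(x̄_st) ≈ 9.67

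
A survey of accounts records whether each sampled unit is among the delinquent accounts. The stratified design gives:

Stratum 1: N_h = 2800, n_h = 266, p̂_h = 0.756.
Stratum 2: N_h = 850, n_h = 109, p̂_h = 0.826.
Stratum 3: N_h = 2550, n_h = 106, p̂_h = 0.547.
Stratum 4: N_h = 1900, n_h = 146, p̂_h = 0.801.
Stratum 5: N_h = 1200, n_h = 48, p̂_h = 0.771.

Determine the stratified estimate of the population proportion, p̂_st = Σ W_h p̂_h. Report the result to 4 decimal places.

N = 9300; stratum weights W_h = N_h/N.
p̂_st = Σ W_h p̂_h = (2800·0.756 + 850·0.826 + 2550·0.547 + 1900·0.801 + 1200·0.771)/9300 = 0.71622

p̂_st ≈ 0.7162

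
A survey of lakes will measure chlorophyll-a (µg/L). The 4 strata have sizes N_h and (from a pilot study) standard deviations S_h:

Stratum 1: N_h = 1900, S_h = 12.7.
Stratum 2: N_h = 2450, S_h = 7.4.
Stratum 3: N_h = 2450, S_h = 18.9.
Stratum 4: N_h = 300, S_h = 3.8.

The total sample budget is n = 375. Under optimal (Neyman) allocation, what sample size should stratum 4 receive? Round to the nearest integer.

5

Neyman allocation: n_h = n · N_h S_h / Σ N_i S_i, with n = 375.
  stratum 1: N_h·S_h = 1900·12.7 = 24130.00
  stratum 2: N_h·S_h = 2450·7.4 = 18130.00
  stratum 3: N_h·S_h = 2450·18.9 = 46305.00
  stratum 4: N_h·S_h = 300·3.8 = 1140.00
Σ N_h S_h = 89705.00
n for stratum 4 = 375·1140.00/89705.00 = 4.766 → 5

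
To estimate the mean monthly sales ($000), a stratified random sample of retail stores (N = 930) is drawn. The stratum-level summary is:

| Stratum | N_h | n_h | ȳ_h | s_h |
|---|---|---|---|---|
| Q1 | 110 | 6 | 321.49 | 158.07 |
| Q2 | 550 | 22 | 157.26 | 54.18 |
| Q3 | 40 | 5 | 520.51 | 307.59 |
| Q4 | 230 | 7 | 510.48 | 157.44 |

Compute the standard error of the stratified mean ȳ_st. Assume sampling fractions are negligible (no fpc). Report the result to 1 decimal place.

SE(ȳ_st) ≈ 18.9

V̂(ȳ_st) = Σ W_h² s_h²/n_h, with W_h = N_h/N and N = 930:
  stratum Q1: (110/930)²·158.07²/6 = 58.2596
  stratum Q2: (550/930)²·54.18²/22 = 46.6675
  stratum Q3: (40/930)²·307.59²/5 = 35.0049
  stratum Q4: (230/930)²·157.44²/7 = 216.582
V̂(ȳ_st) = 356.514
SE(ȳ_st) = √356.514 = 18.8816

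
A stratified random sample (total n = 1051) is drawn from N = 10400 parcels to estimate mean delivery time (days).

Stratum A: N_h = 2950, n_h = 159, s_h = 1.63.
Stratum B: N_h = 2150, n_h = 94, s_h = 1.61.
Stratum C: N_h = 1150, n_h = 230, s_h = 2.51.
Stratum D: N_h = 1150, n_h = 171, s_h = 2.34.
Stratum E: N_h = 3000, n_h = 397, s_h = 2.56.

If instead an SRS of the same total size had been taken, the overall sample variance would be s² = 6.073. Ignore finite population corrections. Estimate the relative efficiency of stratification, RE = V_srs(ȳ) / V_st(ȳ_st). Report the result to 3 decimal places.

RE ≈ 1.250

V̂(ȳ_st) = Σ W_h² s_h²/n_h, with W_h = N_h/N and N = 10400:
  stratum A: (2950/10400)²·1.63²/159 = 0.00134448
  stratum B: (2150/10400)²·1.61²/94 = 0.00117851
  stratum C: (1150/10400)²·2.51²/230 = 0.000334926
  stratum D: (1150/10400)²·2.34²/171 = 0.00039153
  stratum E: (3000/10400)²·2.56²/397 = 0.00137362
V_st = 0.00462307
V_srs = s²/n = 6.073/1051 = 0.00577831
Relative efficiency = V_srs / V_st = 0.00577831/0.00462307 = 1.2499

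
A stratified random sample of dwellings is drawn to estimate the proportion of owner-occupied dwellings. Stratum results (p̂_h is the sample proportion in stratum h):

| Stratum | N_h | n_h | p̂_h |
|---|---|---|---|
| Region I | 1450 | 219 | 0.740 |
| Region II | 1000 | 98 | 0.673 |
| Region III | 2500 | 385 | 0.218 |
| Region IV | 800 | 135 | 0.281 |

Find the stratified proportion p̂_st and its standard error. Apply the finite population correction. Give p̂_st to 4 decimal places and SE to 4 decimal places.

N = 5750; stratum weights W_h = N_h/N.
p̂_st = Σ W_h p̂_h = (1450·0.740 + 1000·0.673 + 2500·0.218 + 800·0.281)/5750 = 0.43753
V̂(p̂_st) = Σ W_h² (1 − n_h/N_h) p̂_h(1−p̂_h)/(n_h−1):
  stratum Region I: (1450/5750)²·(1 − 219/1450)·0.740·0.260/218 = 4.76474e-05
  stratum Region II: (1000/5750)²·(1 − 98/1000)·0.673·0.327/97 = 6.18959e-05
  stratum Region III: (2500/5750)²·(1 − 385/2500)·0.218·0.782/384 = 7.09981e-05
  stratum Region IV: (800/5750)²·(1 − 135/800)·0.281·0.719/134 = 2.42609e-05
V̂(p̂_st) = 0.000204802; SE = √V̂ = 0.0143109

p̂_st ≈ 0.4375, SE ≈ 0.0143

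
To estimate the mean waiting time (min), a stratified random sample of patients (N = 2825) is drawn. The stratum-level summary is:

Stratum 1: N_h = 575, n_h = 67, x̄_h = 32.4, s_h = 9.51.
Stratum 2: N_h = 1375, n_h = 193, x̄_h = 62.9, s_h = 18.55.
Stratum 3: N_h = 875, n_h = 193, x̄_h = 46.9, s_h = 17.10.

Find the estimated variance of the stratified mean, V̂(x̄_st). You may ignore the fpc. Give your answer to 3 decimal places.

V̂(x̄_st) ≈ 0.624

V̂(x̄_st) = Σ W_h² s_h²/n_h, with W_h = N_h/N and N = 2825:
  stratum 1: (575/2825)²·9.51²/67 = 0.0559223
  stratum 2: (1375/2825)²·18.55²/193 = 0.422376
  stratum 3: (875/2825)²·17.10²/193 = 0.14535
V̂(x̄_st) = 0.623648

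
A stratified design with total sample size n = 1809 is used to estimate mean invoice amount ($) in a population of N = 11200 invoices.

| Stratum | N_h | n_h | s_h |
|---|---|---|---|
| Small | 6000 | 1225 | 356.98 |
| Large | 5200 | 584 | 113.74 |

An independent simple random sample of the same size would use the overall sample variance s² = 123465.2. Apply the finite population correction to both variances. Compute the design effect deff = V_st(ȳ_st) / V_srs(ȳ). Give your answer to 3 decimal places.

deff ≈ 0.489

V̂(ȳ_st) = Σ W_h² (1 − n_h/N_h) s_h²/n_h, with W_h = N_h/N and N = 11200:
  stratum Small: (6000/11200)²·(1 − 1225/6000)·356.98²/1225 = 23.7597
  stratum Large: (5200/11200)²·(1 − 584/5200)·113.74²/584 = 4.23884
V_st = 27.9985
V_srs = (1 − 1809/11200)·123465.2/1809 = 57.2268
deff = V_st / V_srs = 27.9985/57.2268 = 0.4893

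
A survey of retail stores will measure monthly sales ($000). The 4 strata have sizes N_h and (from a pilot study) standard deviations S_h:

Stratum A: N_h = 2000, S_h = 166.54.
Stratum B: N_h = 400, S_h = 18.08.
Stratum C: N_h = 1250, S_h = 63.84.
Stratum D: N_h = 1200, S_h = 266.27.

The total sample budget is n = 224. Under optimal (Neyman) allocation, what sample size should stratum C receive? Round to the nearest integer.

Neyman allocation: n_h = n · N_h S_h / Σ N_i S_i, with n = 224.
  stratum A: N_h·S_h = 2000·166.54 = 333080.00
  stratum B: N_h·S_h = 400·18.08 = 7232.00
  stratum C: N_h·S_h = 1250·63.84 = 79800.00
  stratum D: N_h·S_h = 1200·266.27 = 319524.00
Σ N_h S_h = 739636.00
n for stratum C = 224·79800.00/739636.00 = 24.168 → 24

24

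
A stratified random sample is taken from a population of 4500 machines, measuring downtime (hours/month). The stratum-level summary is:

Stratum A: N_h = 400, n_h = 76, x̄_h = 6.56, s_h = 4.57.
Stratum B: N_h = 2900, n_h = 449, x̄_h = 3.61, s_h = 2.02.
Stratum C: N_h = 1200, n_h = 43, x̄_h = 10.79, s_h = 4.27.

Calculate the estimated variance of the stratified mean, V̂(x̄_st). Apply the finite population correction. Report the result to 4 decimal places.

V̂(x̄_st) ≈ 0.0340

V̂(x̄_st) = Σ W_h² (1 − n_h/N_h) s_h²/n_h, with W_h = N_h/N and N = 4500:
  stratum A: (400/4500)²·(1 − 76/400)·4.57²/76 = 0.00175873
  stratum B: (2900/4500)²·(1 − 449/2900)·2.02²/449 = 0.00318987
  stratum C: (1200/4500)²·(1 − 43/1200)·4.27²/43 = 0.0290721
V̂(x̄_st) = 0.0340207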